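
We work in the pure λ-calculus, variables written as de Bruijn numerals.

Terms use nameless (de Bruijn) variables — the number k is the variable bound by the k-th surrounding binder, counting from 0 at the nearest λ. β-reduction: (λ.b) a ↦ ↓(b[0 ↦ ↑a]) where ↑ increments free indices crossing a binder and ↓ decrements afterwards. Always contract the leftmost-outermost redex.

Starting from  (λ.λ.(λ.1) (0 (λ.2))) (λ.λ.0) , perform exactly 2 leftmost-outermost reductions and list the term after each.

Answer: after 2 steps: λ.0

Working:
  start: (λ.λ.(λ.1) (0 (λ.2))) (λ.λ.0)
  step 1: λ.(λ.1) (0 (λ.λ.λ.0))
  step 2: λ.0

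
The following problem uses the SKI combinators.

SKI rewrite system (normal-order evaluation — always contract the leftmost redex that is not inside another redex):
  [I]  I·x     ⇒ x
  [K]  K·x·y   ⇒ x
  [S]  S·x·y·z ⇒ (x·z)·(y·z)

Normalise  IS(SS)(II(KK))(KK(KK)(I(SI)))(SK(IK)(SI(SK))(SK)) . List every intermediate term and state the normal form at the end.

  start: IS(SS)(II(KK))(KK(KK)(I(SI)))(SK(IK)(SI(SK))(SK))
  [1] S(SS)(II(KK))(KK(KK)(I(SI)))(SK(IK)(SI(SK))(SK))
  [2] SS(KK(KK)(I(SI)))(II(KK)(KK(KK)(I(SI))))(SK(IK)(SI(SK))(SK))
  [3] S(II(KK)(KK(KK)(I(SI))))(KK(KK)(I(SI))(II(KK)(KK(KK)(I(SI)))))(SK(IK)(SI(SK))(SK))
  [4] II(KK)(KK(KK)(I(SI)))(SK(IK)(SI(SK))(SK))(KK(KK)(I(SI))(II(KK)(KK(KK)(I(SI))))(SK(IK)(SI(SK))(SK)))
  [5] I(KK)(KK(KK)(I(SI)))(SK(IK)(SI(SK))(SK))(KK(KK)(I(SI))(II(KK)(KK(KK)(I(SI))))(SK(IK)(SI(SK))(SK)))
  [6] KK(KK(KK)(I(SI)))(SK(IK)(SI(SK))(SK))(KK(KK)(I(SI))(II(KK)(KK(KK)(I(SI))))(SK(IK)(SI(SK))(SK)))
  [7] K(SK(IK)(SI(SK))(SK))(KK(KK)(I(SI))(II(KK)(KK(KK)(I(SI))))(SK(IK)(SI(SK))(SK)))
  [8] SK(IK)(SI(SK))(SK)
  [9] K(SI(SK))(IK(SI(SK)))(SK)
  [10] SI(SK)(SK)
  [11] I(SK)(SK(SK))
  [12] SK(SK(SK))

Answer: normal form = SK(SK(SK))  (in 12 steps)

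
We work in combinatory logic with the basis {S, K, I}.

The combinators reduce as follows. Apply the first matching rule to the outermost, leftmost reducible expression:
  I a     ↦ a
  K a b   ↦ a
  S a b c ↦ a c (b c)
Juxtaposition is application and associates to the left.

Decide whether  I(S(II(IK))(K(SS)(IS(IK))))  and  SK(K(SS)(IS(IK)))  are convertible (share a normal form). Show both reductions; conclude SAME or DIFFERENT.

Term A:
  start: I(S(II(IK))(K(SS)(IS(IK))))
  →1  S(II(IK))(K(SS)(IS(IK)))
  →2  S(I(IK))(K(SS)(IS(IK)))
  →3  S(IK)(K(SS)(IS(IK)))
  →4  SK(K(SS)(IS(IK)))
  →5  SK(SS)

Term B:
  start: SK(K(SS)(IS(IK)))
  →1  SK(SS)

Answer: SAME — A ⇓ SK(SS), B ⇓ SK(SS)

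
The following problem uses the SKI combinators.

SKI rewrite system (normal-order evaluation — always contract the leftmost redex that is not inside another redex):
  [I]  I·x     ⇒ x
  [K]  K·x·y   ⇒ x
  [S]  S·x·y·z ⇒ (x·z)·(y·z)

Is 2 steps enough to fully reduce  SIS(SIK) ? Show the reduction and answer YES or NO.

  start: SIS(SIK)
  →1  I(SIK)(S(SIK))
  →2  SIK(S(SIK))

Answer: NO — after 2 steps the term is SIK(S(SIK)), not yet normal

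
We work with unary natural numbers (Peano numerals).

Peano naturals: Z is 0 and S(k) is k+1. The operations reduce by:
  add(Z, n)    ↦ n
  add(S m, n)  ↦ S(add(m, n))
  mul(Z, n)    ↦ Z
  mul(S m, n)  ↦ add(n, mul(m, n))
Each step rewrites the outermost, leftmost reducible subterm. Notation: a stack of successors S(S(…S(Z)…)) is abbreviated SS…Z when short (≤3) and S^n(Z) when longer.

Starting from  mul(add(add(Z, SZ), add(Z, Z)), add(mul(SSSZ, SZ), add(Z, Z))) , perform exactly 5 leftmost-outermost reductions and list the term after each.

  start: mul(add(add(Z, SZ), add(Z, Z)), add(mul(SSSZ, SZ), add(Z, Z)))
  step 1: mul(add(SZ, add(Z, Z)), add(mul(SSSZ, SZ), add(Z, Z)))
  step 2: mul(S(add(Z, add(Z, Z))), add(mul(SSSZ, SZ), add(Z, Z)))
  step 3: add(add(mul(SSSZ, SZ), add(Z, Z)), mul(add(Z, add(Z, Z)), add(mul(SSSZ, SZ), add(Z, Z))))
  step 4: add(add(add(SZ, mul(SSZ, SZ)), add(Z, Z)), mul(add(Z, add(Z, Z)), add(mul(SSSZ, SZ), add(Z, Z))))
  step 5: add(add(S(add(Z, mul(SSZ, SZ))), add(Z, Z)), mul(add(Z, add(Z, Z)), add(mul(SSSZ, SZ), add(Z, Z))))

Answer: after 5 steps: add(add(S(add(Z, mul(SSZ, SZ))), add(Z, Z)), mul(add(Z, add(Z, Z)), add(mul(SSSZ, SZ), add(Z, Z))))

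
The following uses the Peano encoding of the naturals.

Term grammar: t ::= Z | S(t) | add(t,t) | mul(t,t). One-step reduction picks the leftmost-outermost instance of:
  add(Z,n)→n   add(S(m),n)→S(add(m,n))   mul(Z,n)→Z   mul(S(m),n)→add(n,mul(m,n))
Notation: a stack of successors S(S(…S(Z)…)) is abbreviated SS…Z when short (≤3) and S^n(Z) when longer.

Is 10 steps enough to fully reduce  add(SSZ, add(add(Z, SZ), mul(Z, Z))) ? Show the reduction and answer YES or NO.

Answer: YES — reaches normal form SSSZ in 7 ≤ 10 steps

Reduction:
  start: add(SSZ, add(add(Z, SZ), mul(Z, Z)))
  [1] S(add(SZ, add(add(Z, SZ), mul(Z, Z))))
  [2] S(S(add(Z, add(add(Z, SZ), mul(Z, Z)))))
  [3] S(S(add(add(Z, SZ), mul(Z, Z))))
  [4] S(S(add(SZ, mul(Z, Z))))
  [5] S(S(S(add(Z, mul(Z, Z)))))
  [6] S(S(S(mul(Z, Z))))
  [7] SSSZ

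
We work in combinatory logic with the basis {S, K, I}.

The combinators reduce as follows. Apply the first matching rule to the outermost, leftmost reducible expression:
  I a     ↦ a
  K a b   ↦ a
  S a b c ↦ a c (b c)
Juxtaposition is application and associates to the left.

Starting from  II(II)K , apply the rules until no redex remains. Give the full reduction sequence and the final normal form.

  start: II(II)K
  [1] I(II)K
  [2] IIK
  [3] IK
  [4] K

Answer: normal form = K  (in 4 steps)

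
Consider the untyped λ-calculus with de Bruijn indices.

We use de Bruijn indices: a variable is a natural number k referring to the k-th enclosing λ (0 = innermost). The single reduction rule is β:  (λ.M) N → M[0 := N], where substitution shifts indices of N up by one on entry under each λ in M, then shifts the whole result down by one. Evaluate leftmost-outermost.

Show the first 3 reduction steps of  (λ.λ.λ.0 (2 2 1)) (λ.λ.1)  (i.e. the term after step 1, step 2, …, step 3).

  start: (λ.λ.λ.0 (2 2 1)) (λ.λ.1)
  [1] λ.λ.0 ((λ.λ.1) (λ.λ.1) 1)
  [2] λ.λ.0 ((λ.λ.λ.1) 1)
  [3] λ.λ.0 (λ.λ.1)

Answer: after 3 steps: λ.λ.0 (λ.λ.1)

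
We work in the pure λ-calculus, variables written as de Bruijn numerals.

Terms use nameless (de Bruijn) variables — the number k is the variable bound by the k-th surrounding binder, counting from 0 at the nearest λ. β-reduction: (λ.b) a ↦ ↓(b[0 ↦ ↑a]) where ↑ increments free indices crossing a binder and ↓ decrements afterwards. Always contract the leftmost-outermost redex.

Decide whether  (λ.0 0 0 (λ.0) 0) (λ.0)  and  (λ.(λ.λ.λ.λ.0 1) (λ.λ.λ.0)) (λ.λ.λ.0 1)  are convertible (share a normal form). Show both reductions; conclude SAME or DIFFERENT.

Term A:
  start: (λ.0 0 0 (λ.0) 0) (λ.0)
  step 1: (λ.0) (λ.0) (λ.0) (λ.0) (λ.0)
  step 2: (λ.0) (λ.0) (λ.0) (λ.0)
  step 3: (λ.0) (λ.0) (λ.0)
  step 4: (λ.0) (λ.0)
  step 5: λ.0

Term B:
  start: (λ.(λ.λ.λ.λ.0 1) (λ.λ.λ.0)) (λ.λ.λ.0 1)
  step 1: (λ.λ.λ.λ.0 1) (λ.λ.λ.0)
  step 2: λ.λ.λ.0 1

Answer: DIFFERENT — A ⇓ λ.0, B ⇓ λ.λ.λ.0 1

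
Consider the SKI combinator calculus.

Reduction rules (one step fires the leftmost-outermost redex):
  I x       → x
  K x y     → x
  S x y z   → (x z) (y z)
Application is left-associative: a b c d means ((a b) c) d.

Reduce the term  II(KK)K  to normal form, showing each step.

  start: II(KK)K
  step 1: I(KK)K
  step 2: KKK
  step 3: K

Answer: normal form = K  (in 3 steps)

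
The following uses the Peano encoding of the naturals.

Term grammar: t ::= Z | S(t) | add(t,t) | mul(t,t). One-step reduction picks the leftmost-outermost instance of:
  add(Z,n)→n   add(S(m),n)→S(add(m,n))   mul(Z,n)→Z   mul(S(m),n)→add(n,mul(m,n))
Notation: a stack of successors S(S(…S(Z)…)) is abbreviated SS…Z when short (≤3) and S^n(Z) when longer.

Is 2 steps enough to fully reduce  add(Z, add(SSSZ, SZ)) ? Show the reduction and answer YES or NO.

  start: add(Z, add(SSSZ, SZ))
  step 1: add(SSSZ, SZ)
  step 2: S(add(SSZ, SZ))

Answer: NO — after 2 steps the term is S(add(SSZ, SZ)), not yet normal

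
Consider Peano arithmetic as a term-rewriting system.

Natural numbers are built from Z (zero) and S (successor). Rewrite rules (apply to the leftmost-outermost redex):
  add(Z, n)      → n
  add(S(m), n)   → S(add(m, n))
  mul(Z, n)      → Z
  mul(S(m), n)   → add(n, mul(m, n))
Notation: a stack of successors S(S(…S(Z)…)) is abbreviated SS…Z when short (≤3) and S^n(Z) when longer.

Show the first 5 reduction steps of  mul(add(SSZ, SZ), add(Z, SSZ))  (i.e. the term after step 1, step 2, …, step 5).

Answer: after 5 steps: S(S(add(Z, mul(add(SZ, SZ), add(Z, SSZ)))))

Derivation:
  start: mul(add(SSZ, SZ), add(Z, SSZ))
  step 1: mul(S(add(SZ, SZ)), add(Z, SSZ))
  step 2: add(add(Z, SSZ), mul(add(SZ, SZ), add(Z, SSZ)))
  step 3: add(SSZ, mul(add(SZ, SZ), add(Z, SSZ)))
  step 4: S(add(SZ, mul(add(SZ, SZ), add(Z, SSZ))))
  step 5: S(S(add(Z, mul(add(SZ, SZ), add(Z, SSZ)))))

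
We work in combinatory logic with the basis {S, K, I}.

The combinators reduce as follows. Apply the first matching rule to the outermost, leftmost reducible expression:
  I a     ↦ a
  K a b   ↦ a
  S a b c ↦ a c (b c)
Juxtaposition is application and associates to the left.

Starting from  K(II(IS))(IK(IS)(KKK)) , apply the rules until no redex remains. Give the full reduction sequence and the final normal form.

Answer: normal form = S  (in 4 steps)

Derivation:
  start: K(II(IS))(IK(IS)(KKK))
  [1] II(IS)
  [2] I(IS)
  [3] IS
  [4] S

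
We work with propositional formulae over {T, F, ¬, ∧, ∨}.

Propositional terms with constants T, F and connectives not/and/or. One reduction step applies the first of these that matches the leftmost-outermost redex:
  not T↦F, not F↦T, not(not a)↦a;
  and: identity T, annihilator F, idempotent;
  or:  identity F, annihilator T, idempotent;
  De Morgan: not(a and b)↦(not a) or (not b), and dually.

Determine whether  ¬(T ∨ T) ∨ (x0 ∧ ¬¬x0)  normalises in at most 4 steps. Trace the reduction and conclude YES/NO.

Answer: NO — after 4 steps the term is x0 ∧ ¬¬x0, not yet normal

Derivation:
  start: ¬(T ∨ T) ∨ (x0 ∧ ¬¬x0)
  step 1: (¬T ∧ ¬T) ∨ (x0 ∧ ¬¬x0)
  step 2: ¬T ∨ (x0 ∧ ¬¬x0)
  step 3: F ∨ (x0 ∧ ¬¬x0)
  step 4: x0 ∧ ¬¬x0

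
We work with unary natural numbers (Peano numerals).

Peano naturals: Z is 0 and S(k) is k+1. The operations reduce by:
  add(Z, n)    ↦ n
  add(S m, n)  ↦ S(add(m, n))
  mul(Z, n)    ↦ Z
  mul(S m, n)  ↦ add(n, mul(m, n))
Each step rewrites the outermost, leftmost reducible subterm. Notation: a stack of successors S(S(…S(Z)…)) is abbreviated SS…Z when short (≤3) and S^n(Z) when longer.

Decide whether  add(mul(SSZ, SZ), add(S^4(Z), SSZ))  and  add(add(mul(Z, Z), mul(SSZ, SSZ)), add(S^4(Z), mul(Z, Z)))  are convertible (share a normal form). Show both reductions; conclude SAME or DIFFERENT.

Term A:
  start: add(mul(SSZ, SZ), add(S^4(Z), SSZ))
  [1] add(add(SZ, mul(SZ, SZ)), add(S^4(Z), SSZ))
  [2] add(S(add(Z, mul(SZ, SZ))), add(S^4(Z), SSZ))
  [3] S(add(add(Z, mul(SZ, SZ)), add(S^4(Z), SSZ)))
  [4] S(add(mul(SZ, SZ), add(S^4(Z), SSZ)))
  [5] S(add(add(SZ, mul(Z, SZ)), add(S^4(Z), SSZ)))
  [6] S(add(S(add(Z, mul(Z, SZ))), add(S^4(Z), SSZ)))
  [7] S(S(add(add(Z, mul(Z, SZ)), add(S^4(Z), SSZ))))
  [8] S(S(add(mul(Z, SZ), add(S^4(Z), SSZ))))
  [9] S(S(add(Z, add(S^4(Z), SSZ))))
  [10] S(S(add(S^4(Z), SSZ)))
  [11] S(S(S(add(SSSZ, SSZ))))
  [12] S(S(S(S(add(SSZ, SSZ)))))
  [13] S(S(S(S(S(add(SZ, SSZ))))))
  [14] S(S(S(S(S(S(add(Z, SSZ)))))))
  [15] S^8(Z)

Term B:
  start: add(add(mul(Z, Z), mul(SSZ, SSZ)), add(S^4(Z), mul(Z, Z)))
  [1] add(add(Z, mul(SSZ, SSZ)), add(S^4(Z), mul(Z, Z)))
  [2] add(mul(SSZ, SSZ), add(S^4(Z), mul(Z, Z)))
  [3] add(add(SSZ, mul(SZ, SSZ)), add(S^4(Z), mul(Z, Z)))
  [4] add(S(add(SZ, mul(SZ, SSZ))), add(S^4(Z), mul(Z, Z)))
  [5] S(add(add(SZ, mul(SZ, SSZ)), add(S^4(Z), mul(Z, Z))))
  [6] S(add(S(add(Z, mul(SZ, SSZ))), add(S^4(Z), mul(Z, Z))))
  [7] S(S(add(add(Z, mul(SZ, SSZ)), add(S^4(Z), mul(Z, Z)))))
  [8] S(S(add(mul(SZ, SSZ), add(S^4(Z), mul(Z, Z)))))
  [9] S(S(add(add(SSZ, mul(Z, SSZ)), add(S^4(Z), mul(Z, Z)))))
  [10] S(S(add(S(add(SZ, mul(Z, SSZ))), add(S^4(Z), mul(Z, Z)))))
  [11] S(S(S(add(add(SZ, mul(Z, SSZ)), add(S^4(Z), mul(Z, Z))))))
  [12] S(S(S(add(S(add(Z, mul(Z, SSZ))), add(S^4(Z), mul(Z, Z))))))
  [13] S(S(S(S(add(add(Z, mul(Z, SSZ)), add(S^4(Z), mul(Z, Z)))))))
  [14] S(S(S(S(add(mul(Z, SSZ), add(S^4(Z), mul(Z, Z)))))))
  [15] S(S(S(S(add(Z, add(S^4(Z), mul(Z, Z)))))))
  [16] S(S(S(S(add(S^4(Z), mul(Z, Z))))))
  [17] S(S(S(S(S(add(SSSZ, mul(Z, Z)))))))
  [18] S(S(S(S(S(S(add(SSZ, mul(Z, Z))))))))
  [19] S(S(S(S(S(S(S(add(SZ, mul(Z, Z)))))))))
  [20] S(S(S(S(S(S(S(S(add(Z, mul(Z, Z))))))))))
  [21] S(S(S(S(S(S(S(S(mul(Z, Z)))))))))
  [22] S^8(Z)

Answer: SAME — A ⇓ S^8(Z), B ⇓ S^8(Z)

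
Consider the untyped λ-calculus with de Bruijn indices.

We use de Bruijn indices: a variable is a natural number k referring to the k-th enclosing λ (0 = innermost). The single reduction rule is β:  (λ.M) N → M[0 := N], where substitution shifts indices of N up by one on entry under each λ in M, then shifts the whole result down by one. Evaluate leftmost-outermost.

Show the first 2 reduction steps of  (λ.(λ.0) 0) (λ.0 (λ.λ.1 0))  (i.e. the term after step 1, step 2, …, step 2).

Answer: after 2 steps: λ.0 (λ.λ.1 0)

Derivation:
  start: (λ.(λ.0) 0) (λ.0 (λ.λ.1 0))
  →1  (λ.0) (λ.0 (λ.λ.1 0))
  →2  λ.0 (λ.λ.1 0)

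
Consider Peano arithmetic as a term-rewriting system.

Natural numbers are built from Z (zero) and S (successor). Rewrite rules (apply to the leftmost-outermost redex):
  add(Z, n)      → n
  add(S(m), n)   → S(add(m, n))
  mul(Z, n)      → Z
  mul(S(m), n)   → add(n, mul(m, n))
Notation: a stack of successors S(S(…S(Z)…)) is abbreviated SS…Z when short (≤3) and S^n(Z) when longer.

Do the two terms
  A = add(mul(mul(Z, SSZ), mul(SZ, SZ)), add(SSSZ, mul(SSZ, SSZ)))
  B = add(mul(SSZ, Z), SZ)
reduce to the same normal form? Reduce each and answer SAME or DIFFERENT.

Term A:
  start: add(mul(mul(Z, SSZ), mul(SZ, SZ)), add(SSSZ, mul(SSZ, SSZ)))
  step 1: add(mul(Z, mul(SZ, SZ)), add(SSSZ, mul(SSZ, SSZ)))
  step 2: add(Z, add(SSSZ, mul(SSZ, SSZ)))
  step 3: add(SSSZ, mul(SSZ, SSZ))
  step 4: S(add(SSZ, mul(SSZ, SSZ)))
  step 5: S(S(add(SZ, mul(SSZ, SSZ))))
  step 6: S(S(S(add(Z, mul(SSZ, SSZ)))))
  step 7: S(S(S(mul(SSZ, SSZ))))
  step 8: S(S(S(add(SSZ, mul(SZ, SSZ)))))
  step 9: S(S(S(S(add(SZ, mul(SZ, SSZ))))))
  step 10: S(S(S(S(S(add(Z, mul(SZ, SSZ)))))))
  step 11: S(S(S(S(S(mul(SZ, SSZ))))))
  step 12: S(S(S(S(S(add(SSZ, mul(Z, SSZ)))))))
  step 13: S(S(S(S(S(S(add(SZ, mul(Z, SSZ))))))))
  step 14: S(S(S(S(S(S(S(add(Z, mul(Z, SSZ)))))))))
  step 15: S(S(S(S(S(S(S(mul(Z, SSZ))))))))
  step 16: S^7(Z)

Term B:
  start: add(mul(SSZ, Z), SZ)
  step 1: add(add(Z, mul(SZ, Z)), SZ)
  step 2: add(mul(SZ, Z), SZ)
  step 3: add(add(Z, mul(Z, Z)), SZ)
  step 4: add(mul(Z, Z), SZ)
  step 5: add(Z, SZ)
  step 6: SZ

Answer: DIFFERENT — A ⇓ S^7(Z), B ⇓ SZ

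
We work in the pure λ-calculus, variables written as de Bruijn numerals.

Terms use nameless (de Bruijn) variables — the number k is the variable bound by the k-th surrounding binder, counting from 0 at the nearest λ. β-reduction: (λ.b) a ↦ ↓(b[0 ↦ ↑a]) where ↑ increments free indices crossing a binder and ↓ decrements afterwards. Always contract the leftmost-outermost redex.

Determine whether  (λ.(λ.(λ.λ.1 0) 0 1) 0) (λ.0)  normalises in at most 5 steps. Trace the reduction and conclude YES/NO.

Answer: YES — reaches normal form λ.0 in 5 ≤ 5 steps

Reduction:
  start: (λ.(λ.(λ.λ.1 0) 0 1) 0) (λ.0)
  step 1: (λ.(λ.λ.1 0) 0 (λ.0)) (λ.0)
  step 2: (λ.λ.1 0) (λ.0) (λ.0)
  step 3: (λ.(λ.0) 0) (λ.0)
  step 4: (λ.0) (λ.0)
  step 5: λ.0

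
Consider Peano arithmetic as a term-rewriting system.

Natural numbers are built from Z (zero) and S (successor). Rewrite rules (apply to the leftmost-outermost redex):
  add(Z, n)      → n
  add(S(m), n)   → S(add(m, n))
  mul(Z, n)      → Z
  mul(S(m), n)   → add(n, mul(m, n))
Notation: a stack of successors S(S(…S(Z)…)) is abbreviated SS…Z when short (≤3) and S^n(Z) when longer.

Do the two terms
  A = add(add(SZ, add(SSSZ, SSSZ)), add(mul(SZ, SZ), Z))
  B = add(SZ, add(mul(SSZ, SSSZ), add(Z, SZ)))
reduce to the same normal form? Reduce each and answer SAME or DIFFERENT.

Answer: SAME — A ⇓ S^8(Z), B ⇓ S^8(Z)

Reduction:
Term A:
  start: add(add(SZ, add(SSSZ, SSSZ)), add(mul(SZ, SZ), Z))
  →1  add(S(add(Z, add(SSSZ, SSSZ))), add(mul(SZ, SZ), Z))
  →2  S(add(add(Z, add(SSSZ, SSSZ)), add(mul(SZ, SZ), Z)))
  →3  S(add(add(SSSZ, SSSZ), add(mul(SZ, SZ), Z)))
  →4  S(add(S(add(SSZ, SSSZ)), add(mul(SZ, SZ), Z)))
  →5  S(S(add(add(SSZ, SSSZ), add(mul(SZ, SZ), Z))))
  →6  S(S(add(S(add(SZ, SSSZ)), add(mul(SZ, SZ), Z))))
  →7  S(S(S(add(add(SZ, SSSZ), add(mul(SZ, SZ), Z)))))
  →8  S(S(S(add(S(add(Z, SSSZ)), add(mul(SZ, SZ), Z)))))
  →9  S(S(S(S(add(add(Z, SSSZ), add(mul(SZ, SZ), Z))))))
  →10  S(S(S(S(add(SSSZ, add(mul(SZ, SZ), Z))))))
  →11  S(S(S(S(S(add(SSZ, add(mul(SZ, SZ), Z)))))))
  →12  S(S(S(S(S(S(add(SZ, add(mul(SZ, SZ), Z))))))))
  →13  S(S(S(S(S(S(S(add(Z, add(mul(SZ, SZ), Z)))))))))
  →14  S(S(S(S(S(S(S(add(mul(SZ, SZ), Z))))))))
  →15  S(S(S(S(S(S(S(add(add(SZ, mul(Z, SZ)), Z))))))))
  →16  S(S(S(S(S(S(S(add(S(add(Z, mul(Z, SZ))), Z))))))))
  →17  S(S(S(S(S(S(S(S(add(add(Z, mul(Z, SZ)), Z)))))))))
  →18  S(S(S(S(S(S(S(S(add(mul(Z, SZ), Z)))))))))
  →19  S(S(S(S(S(S(S(S(add(Z, Z)))))))))
  →20  S^8(Z)

Term B:
  start: add(SZ, add(mul(SSZ, SSSZ), add(Z, SZ)))
  →1  S(add(Z, add(mul(SSZ, SSSZ), add(Z, SZ))))
  →2  S(add(mul(SSZ, SSSZ), add(Z, SZ)))
  →3  S(add(add(SSSZ, mul(SZ, SSSZ)), add(Z, SZ)))
  →4  S(add(S(add(SSZ, mul(SZ, SSSZ))), add(Z, SZ)))
  →5  S(S(add(add(SSZ, mul(SZ, SSSZ)), add(Z, SZ))))
  →6  S(S(add(S(add(SZ, mul(SZ, SSSZ))), add(Z, SZ))))
  →7  S(S(S(add(add(SZ, mul(SZ, SSSZ)), add(Z, SZ)))))
  →8  S(S(S(add(S(add(Z, mul(SZ, SSSZ))), add(Z, SZ)))))
  →9  S(S(S(S(add(add(Z, mul(SZ, SSSZ)), add(Z, SZ))))))
  →10  S(S(S(S(add(mul(SZ, SSSZ), add(Z, SZ))))))
  →11  S(S(S(S(add(add(SSSZ, mul(Z, SSSZ)), add(Z, SZ))))))
  →12  S(S(S(S(add(S(add(SSZ, mul(Z, SSSZ))), add(Z, SZ))))))
  →13  S(S(S(S(S(add(add(SSZ, mul(Z, SSSZ)), add(Z, SZ)))))))
  →14  S(S(S(S(S(add(S(add(SZ, mul(Z, SSSZ))), add(Z, SZ)))))))
  →15  S(S(S(S(S(S(add(add(SZ, mul(Z, SSSZ)), add(Z, SZ))))))))
  →16  S(S(S(S(S(S(add(S(add(Z, mul(Z, SSSZ))), add(Z, SZ))))))))
  →17  S(S(S(S(S(S(S(add(add(Z, mul(Z, SSSZ)), add(Z, SZ)))))))))
  →18  S(S(S(S(S(S(S(add(mul(Z, SSSZ), add(Z, SZ)))))))))
  →19  S(S(S(S(S(S(S(add(Z, add(Z, SZ)))))))))
  →20  S(S(S(S(S(S(S(add(Z, SZ))))))))
  →21  S^8(Z)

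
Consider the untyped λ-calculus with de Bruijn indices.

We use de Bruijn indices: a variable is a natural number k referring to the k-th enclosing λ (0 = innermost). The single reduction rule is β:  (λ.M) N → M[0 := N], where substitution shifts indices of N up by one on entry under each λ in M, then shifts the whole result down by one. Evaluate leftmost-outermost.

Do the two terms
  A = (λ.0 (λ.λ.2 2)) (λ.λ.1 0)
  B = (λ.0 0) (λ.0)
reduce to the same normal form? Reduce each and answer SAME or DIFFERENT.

Term A:
  start: (λ.0 (λ.λ.2 2)) (λ.λ.1 0)
  [1] (λ.λ.1 0) (λ.λ.(λ.λ.1 0) (λ.λ.1 0))
  [2] λ.(λ.λ.(λ.λ.1 0) (λ.λ.1 0)) 0
  [3] λ.λ.(λ.λ.1 0) (λ.λ.1 0)
  [4] λ.λ.λ.(λ.λ.1 0) 0
  [5] λ.λ.λ.λ.1 0

Term B:
  start: (λ.0 0) (λ.0)
  [1] (λ.0) (λ.0)
  [2] λ.0

Answer: DIFFERENT — A ⇓ λ.λ.λ.λ.1 0, B ⇓ λ.0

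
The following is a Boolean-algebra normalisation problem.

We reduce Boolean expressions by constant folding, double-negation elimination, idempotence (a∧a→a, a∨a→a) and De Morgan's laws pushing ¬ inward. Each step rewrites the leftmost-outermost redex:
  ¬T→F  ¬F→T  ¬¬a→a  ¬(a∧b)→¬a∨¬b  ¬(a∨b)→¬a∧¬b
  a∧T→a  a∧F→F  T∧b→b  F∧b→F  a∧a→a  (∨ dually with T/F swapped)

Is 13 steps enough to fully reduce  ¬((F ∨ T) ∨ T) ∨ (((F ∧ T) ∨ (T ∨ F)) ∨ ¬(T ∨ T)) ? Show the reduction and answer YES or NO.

  start: ¬((F ∨ T) ∨ T) ∨ (((F ∧ T) ∨ (T ∨ F)) ∨ ¬(T ∨ T))
  [1] (¬(F ∨ T) ∧ ¬T) ∨ (((F ∧ T) ∨ (T ∨ F)) ∨ ¬(T ∨ T))
  [2] ((¬F ∧ ¬T) ∧ ¬T) ∨ (((F ∧ T) ∨ (T ∨ F)) ∨ ¬(T ∨ T))
  [3] ((T ∧ ¬T) ∧ ¬T) ∨ (((F ∧ T) ∨ (T ∨ F)) ∨ ¬(T ∨ T))
  [4] (¬T ∧ ¬T) ∨ (((F ∧ T) ∨ (T ∨ F)) ∨ ¬(T ∨ T))
  [5] ¬T ∨ (((F ∧ T) ∨ (T ∨ F)) ∨ ¬(T ∨ T))
  [6] F ∨ (((F ∧ T) ∨ (T ∨ F)) ∨ ¬(T ∨ T))
  [7] ((F ∧ T) ∨ (T ∨ F)) ∨ ¬(T ∨ T)
  [8] (F ∨ (T ∨ F)) ∨ ¬(T ∨ T)
  [9] (T ∨ F) ∨ ¬(T ∨ T)
  [10] T ∨ ¬(T ∨ T)
  [11] T

Answer: YES — reaches normal form T in 11 ≤ 13 steps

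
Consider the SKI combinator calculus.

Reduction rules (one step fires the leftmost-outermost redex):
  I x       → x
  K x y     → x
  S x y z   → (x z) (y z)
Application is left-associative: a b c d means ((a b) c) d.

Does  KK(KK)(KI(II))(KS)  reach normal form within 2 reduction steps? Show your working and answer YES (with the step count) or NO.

Answer: NO — after 2 steps the term is KI(II), not yet normal

Reduction:
  start: KK(KK)(KI(II))(KS)
  →1  K(KI(II))(KS)
  →2  KI(II)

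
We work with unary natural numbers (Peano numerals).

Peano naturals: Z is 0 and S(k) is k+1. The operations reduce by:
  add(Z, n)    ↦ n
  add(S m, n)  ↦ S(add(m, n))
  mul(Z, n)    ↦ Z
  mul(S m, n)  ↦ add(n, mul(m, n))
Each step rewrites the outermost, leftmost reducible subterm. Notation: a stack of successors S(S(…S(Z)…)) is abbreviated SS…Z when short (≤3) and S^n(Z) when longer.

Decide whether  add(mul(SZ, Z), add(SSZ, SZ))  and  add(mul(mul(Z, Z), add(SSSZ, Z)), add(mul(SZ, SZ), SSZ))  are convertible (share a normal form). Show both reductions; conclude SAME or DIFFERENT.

Answer: SAME — A ⇓ SSSZ, B ⇓ SSSZ

Working:
Term A:
  start: add(mul(SZ, Z), add(SSZ, SZ))
  step 1: add(add(Z, mul(Z, Z)), add(SSZ, SZ))
  step 2: add(mul(Z, Z), add(SSZ, SZ))
  step 3: add(Z, add(SSZ, SZ))
  step 4: add(SSZ, SZ)
  step 5: S(add(SZ, SZ))
  step 6: S(S(add(Z, SZ)))
  step 7: SSSZ

Term B:
  start: add(mul(mul(Z, Z), add(SSSZ, Z)), add(mul(SZ, SZ), SSZ))
  step 1: add(mul(Z, add(SSSZ, Z)), add(mul(SZ, SZ), SSZ))
  step 2: add(Z, add(mul(SZ, SZ), SSZ))
  step 3: add(mul(SZ, SZ), SSZ)
  step 4: add(add(SZ, mul(Z, SZ)), SSZ)
  step 5: add(S(add(Z, mul(Z, SZ))), SSZ)
  step 6: S(add(add(Z, mul(Z, SZ)), SSZ))
  step 7: S(add(mul(Z, SZ), SSZ))
  step 8: S(add(Z, SSZ))
  step 9: SSSZ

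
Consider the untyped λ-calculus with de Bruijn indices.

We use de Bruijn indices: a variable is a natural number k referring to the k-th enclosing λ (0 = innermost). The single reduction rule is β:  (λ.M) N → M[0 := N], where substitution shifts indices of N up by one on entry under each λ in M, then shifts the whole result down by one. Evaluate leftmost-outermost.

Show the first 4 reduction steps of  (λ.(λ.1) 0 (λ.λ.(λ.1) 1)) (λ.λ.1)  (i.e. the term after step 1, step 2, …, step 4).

Answer: after 4 steps: λ.λ.λ.0

Derivation:
  start: (λ.(λ.1) 0 (λ.λ.(λ.1) 1)) (λ.λ.1)
  [1] (λ.λ.λ.1) (λ.λ.1) (λ.λ.(λ.1) 1)
  [2] (λ.λ.1) (λ.λ.(λ.1) 1)
  [3] λ.λ.λ.(λ.1) 1
  [4] λ.λ.λ.0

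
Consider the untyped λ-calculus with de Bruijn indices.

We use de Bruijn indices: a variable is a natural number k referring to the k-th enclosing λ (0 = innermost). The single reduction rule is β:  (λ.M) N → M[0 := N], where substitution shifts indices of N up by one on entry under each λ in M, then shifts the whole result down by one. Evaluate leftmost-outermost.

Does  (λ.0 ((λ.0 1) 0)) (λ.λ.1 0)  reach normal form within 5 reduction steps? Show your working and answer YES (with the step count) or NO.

  start: (λ.0 ((λ.0 1) 0)) (λ.λ.1 0)
  →1  (λ.λ.1 0) ((λ.0 (λ.λ.1 0)) (λ.λ.1 0))
  →2  λ.(λ.0 (λ.λ.1 0)) (λ.λ.1 0) 0
  →3  λ.(λ.λ.1 0) (λ.λ.1 0) 0
  →4  λ.(λ.(λ.λ.1 0) 0) 0
  →5  λ.(λ.λ.1 0) 0

Answer: NO — after 5 steps the term is λ.(λ.λ.1 0) 0, not yet normal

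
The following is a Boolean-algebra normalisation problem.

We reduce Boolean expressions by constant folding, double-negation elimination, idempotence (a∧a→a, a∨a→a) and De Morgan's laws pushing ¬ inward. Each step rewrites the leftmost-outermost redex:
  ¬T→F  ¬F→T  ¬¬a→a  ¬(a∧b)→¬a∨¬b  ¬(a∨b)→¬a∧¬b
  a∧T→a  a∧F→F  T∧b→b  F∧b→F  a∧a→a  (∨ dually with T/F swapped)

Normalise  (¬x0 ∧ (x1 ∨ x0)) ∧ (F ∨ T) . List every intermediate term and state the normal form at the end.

Answer: normal form = ¬x0 ∧ (x1 ∨ x0)  (in 2 steps)

Derivation:
  start: (¬x0 ∧ (x1 ∨ x0)) ∧ (F ∨ T)
  step 1: (¬x0 ∧ (x1 ∨ x0)) ∧ T
  step 2: ¬x0 ∧ (x1 ∨ x0)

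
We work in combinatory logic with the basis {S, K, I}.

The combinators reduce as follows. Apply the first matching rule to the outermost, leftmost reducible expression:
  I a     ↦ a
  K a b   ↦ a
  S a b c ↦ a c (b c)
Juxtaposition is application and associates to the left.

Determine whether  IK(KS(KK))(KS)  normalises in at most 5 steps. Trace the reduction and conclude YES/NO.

Answer: YES — reaches normal form S in 3 ≤ 5 steps

Reduction:
  start: IK(KS(KK))(KS)
  →1  K(KS(KK))(KS)
  →2  KS(KK)
  →3  S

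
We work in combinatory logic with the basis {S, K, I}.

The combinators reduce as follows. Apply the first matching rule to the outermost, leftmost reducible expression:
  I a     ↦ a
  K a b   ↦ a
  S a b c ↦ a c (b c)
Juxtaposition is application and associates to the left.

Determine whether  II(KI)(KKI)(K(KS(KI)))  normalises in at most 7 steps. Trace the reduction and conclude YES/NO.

Answer: YES — reaches normal form KS in 5 ≤ 7 steps

Reduction:
  start: II(KI)(KKI)(K(KS(KI)))
  →1  I(KI)(KKI)(K(KS(KI)))
  →2  KI(KKI)(K(KS(KI)))
  →3  I(K(KS(KI)))
  →4  K(KS(KI))
  →5  KS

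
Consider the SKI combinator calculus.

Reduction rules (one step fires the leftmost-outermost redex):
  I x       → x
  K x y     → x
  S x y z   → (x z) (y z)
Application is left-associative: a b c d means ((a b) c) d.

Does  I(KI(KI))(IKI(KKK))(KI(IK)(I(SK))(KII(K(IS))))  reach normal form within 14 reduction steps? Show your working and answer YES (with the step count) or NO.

Answer: YES — reaches normal form SK(KS) in 12 ≤ 14 steps

Derivation:
  start: I(KI(KI))(IKI(KKK))(KI(IK)(I(SK))(KII(K(IS))))
  →1  KI(KI)(IKI(KKK))(KI(IK)(I(SK))(KII(K(IS))))
  →2  I(IKI(KKK))(KI(IK)(I(SK))(KII(K(IS))))
  →3  IKI(KKK)(KI(IK)(I(SK))(KII(K(IS))))
  →4  KI(KKK)(KI(IK)(I(SK))(KII(K(IS))))
  →5  I(KI(IK)(I(SK))(KII(K(IS))))
  →6  KI(IK)(I(SK))(KII(K(IS)))
  →7  I(I(SK))(KII(K(IS)))
  →8  I(SK)(KII(K(IS)))
  →9  SK(KII(K(IS)))
  →10  SK(I(K(IS)))
  →11  SK(K(IS))
  →12  SK(KS)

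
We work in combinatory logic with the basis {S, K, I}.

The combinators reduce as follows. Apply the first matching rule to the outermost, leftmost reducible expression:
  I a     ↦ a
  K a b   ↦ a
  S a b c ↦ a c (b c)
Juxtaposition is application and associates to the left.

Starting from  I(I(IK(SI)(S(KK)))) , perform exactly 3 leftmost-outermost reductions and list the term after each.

Answer: after 3 steps: K(SI)(S(KK))

Reduction:
  start: I(I(IK(SI)(S(KK))))
  [1] I(IK(SI)(S(KK)))
  [2] IK(SI)(S(KK))
  [3] K(SI)(S(KK))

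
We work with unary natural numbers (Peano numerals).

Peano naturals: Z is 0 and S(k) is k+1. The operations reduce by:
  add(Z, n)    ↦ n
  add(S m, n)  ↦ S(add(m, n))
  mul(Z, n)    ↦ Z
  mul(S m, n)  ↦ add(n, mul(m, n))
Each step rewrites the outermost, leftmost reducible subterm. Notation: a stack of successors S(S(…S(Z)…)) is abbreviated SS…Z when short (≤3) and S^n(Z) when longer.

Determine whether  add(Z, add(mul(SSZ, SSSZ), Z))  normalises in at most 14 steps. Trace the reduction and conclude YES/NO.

Answer: NO — after 14 steps the term is S(S(S(S(S(add(add(SZ, mul(Z, SSSZ)), Z)))))), not yet normal

Derivation:
  start: add(Z, add(mul(SSZ, SSSZ), Z))
  →1  add(mul(SSZ, SSSZ), Z)
  →2  add(add(SSSZ, mul(SZ, SSSZ)), Z)
  →3  add(S(add(SSZ, mul(SZ, SSSZ))), Z)
  →4  S(add(add(SSZ, mul(SZ, SSSZ)), Z))
  →5  S(add(S(add(SZ, mul(SZ, SSSZ))), Z))
  →6  S(S(add(add(SZ, mul(SZ, SSSZ)), Z)))
  →7  S(S(add(S(add(Z, mul(SZ, SSSZ))), Z)))
  →8  S(S(S(add(add(Z, mul(SZ, SSSZ)), Z))))
  →9  S(S(S(add(mul(SZ, SSSZ), Z))))
  →10  S(S(S(add(add(SSSZ, mul(Z, SSSZ)), Z))))
  →11  S(S(S(add(S(add(SSZ, mul(Z, SSSZ))), Z))))
  →12  S(S(S(S(add(add(SSZ, mul(Z, SSSZ)), Z)))))
  →13  S(S(S(S(add(S(add(SZ, mul(Z, SSSZ))), Z)))))
  →14  S(S(S(S(S(add(add(SZ, mul(Z, SSSZ)), Z))))))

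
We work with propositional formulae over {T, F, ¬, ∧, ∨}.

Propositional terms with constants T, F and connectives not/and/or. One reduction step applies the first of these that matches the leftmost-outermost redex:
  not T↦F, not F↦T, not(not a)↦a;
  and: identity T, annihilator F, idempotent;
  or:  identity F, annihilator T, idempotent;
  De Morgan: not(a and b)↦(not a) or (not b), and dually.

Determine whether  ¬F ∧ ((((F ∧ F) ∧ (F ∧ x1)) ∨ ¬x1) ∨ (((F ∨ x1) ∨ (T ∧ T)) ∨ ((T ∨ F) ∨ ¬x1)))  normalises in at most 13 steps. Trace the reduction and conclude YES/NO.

Answer: YES — reaches normal form T in 10 ≤ 13 steps

Working:
  start: ¬F ∧ ((((F ∧ F) ∧ (F ∧ x1)) ∨ ¬x1) ∨ (((F ∨ x1) ∨ (T ∧ T)) ∨ ((T ∨ F) ∨ ¬x1)))
  [1] T ∧ ((((F ∧ F) ∧ (F ∧ x1)) ∨ ¬x1) ∨ (((F ∨ x1) ∨ (T ∧ T)) ∨ ((T ∨ F) ∨ ¬x1)))
  [2] (((F ∧ F) ∧ (F ∧ x1)) ∨ ¬x1) ∨ (((F ∨ x1) ∨ (T ∧ T)) ∨ ((T ∨ F) ∨ ¬x1))
  [3] ((F ∧ (F ∧ x1)) ∨ ¬x1) ∨ (((F ∨ x1) ∨ (T ∧ T)) ∨ ((T ∨ F) ∨ ¬x1))
  [4] (F ∨ ¬x1) ∨ (((F ∨ x1) ∨ (T ∧ T)) ∨ ((T ∨ F) ∨ ¬x1))
  [5] ¬x1 ∨ (((F ∨ x1) ∨ (T ∧ T)) ∨ ((T ∨ F) ∨ ¬x1))
  [6] ¬x1 ∨ ((x1 ∨ (T ∧ T)) ∨ ((T ∨ F) ∨ ¬x1))
  [7] ¬x1 ∨ ((x1 ∨ T) ∨ ((T ∨ F) ∨ ¬x1))
  [8] ¬x1 ∨ (T ∨ ((T ∨ F) ∨ ¬x1))
  [9] ¬x1 ∨ T
  [10] T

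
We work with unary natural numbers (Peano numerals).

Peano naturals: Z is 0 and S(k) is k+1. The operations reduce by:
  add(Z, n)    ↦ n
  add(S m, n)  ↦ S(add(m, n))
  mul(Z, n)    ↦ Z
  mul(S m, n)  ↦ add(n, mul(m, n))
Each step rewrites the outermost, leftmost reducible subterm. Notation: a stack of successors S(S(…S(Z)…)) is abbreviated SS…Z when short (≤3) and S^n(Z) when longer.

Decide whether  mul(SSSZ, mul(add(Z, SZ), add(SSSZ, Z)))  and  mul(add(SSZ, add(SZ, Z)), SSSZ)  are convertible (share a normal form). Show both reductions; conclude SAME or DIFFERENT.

Answer: SAME — A ⇓ S^9(Z), B ⇓ S^9(Z)

Derivation:
Term A:
  start: mul(SSSZ, mul(add(Z, SZ), add(SSSZ, Z)))
  →1  add(mul(add(Z, SZ), add(SSSZ, Z)), mul(SSZ, mul(add(Z, SZ), add(SSSZ, Z))))
  →2  add(mul(SZ, add(SSSZ, Z)), mul(SSZ, mul(add(Z, SZ), add(SSSZ, Z))))
  →3  add(add(add(SSSZ, Z), mul(Z, add(SSSZ, Z))), mul(SSZ, mul(add(Z, SZ), add(SSSZ, Z))))
  →4  add(add(S(add(SSZ, Z)), mul(Z, add(SSSZ, Z))), mul(SSZ, mul(add(Z, SZ), add(SSSZ, Z))))
  →5  add(S(add(add(SSZ, Z), mul(Z, add(SSSZ, Z)))), mul(SSZ, mul(add(Z, SZ), add(SSSZ, Z))))
  →6  S(add(add(add(SSZ, Z), mul(Z, add(SSSZ, Z))), mul(SSZ, mul(add(Z, SZ), add(SSSZ, Z)))))
  →7  S(add(add(S(add(SZ, Z)), mul(Z, add(SSSZ, Z))), mul(SSZ, mul(add(Z, SZ), add(SSSZ, Z)))))
  →8  S(add(S(add(add(SZ, Z), mul(Z, add(SSSZ, Z)))), mul(SSZ, mul(add(Z, SZ), add(SSSZ, Z)))))
  →9  S(S(add(add(add(SZ, Z), mul(Z, add(SSSZ, Z))), mul(SSZ, mul(add(Z, SZ), add(SSSZ, Z))))))
  →10  S(S(add(add(S(add(Z, Z)), mul(Z, add(SSSZ, Z))), mul(SSZ, mul(add(Z, SZ), add(SSSZ, Z))))))
  →11  S(S(add(S(add(add(Z, Z), mul(Z, add(SSSZ, Z)))), mul(SSZ, mul(add(Z, SZ), add(SSSZ, Z))))))
  →12  S(S(S(add(add(add(Z, Z), mul(Z, add(SSSZ, Z))), mul(SSZ, mul(add(Z, SZ), add(SSSZ, Z)))))))
  →13  S(S(S(add(add(Z, mul(Z, add(SSSZ, Z))), mul(SSZ, mul(add(Z, SZ), add(SSSZ, Z)))))))
  →14  S(S(S(add(mul(Z, add(SSSZ, Z)), mul(SSZ, mul(add(Z, SZ), add(SSSZ, Z)))))))
  →15  S(S(S(add(Z, mul(SSZ, mul(add(Z, SZ), add(SSSZ, Z)))))))
  →16  S(S(S(mul(SSZ, mul(add(Z, SZ), add(SSSZ, Z))))))
  →17  S(S(S(add(mul(add(Z, SZ), add(SSSZ, Z)), mul(SZ, mul(add(Z, SZ), add(SSSZ, Z)))))))
  →18  S(S(S(add(mul(SZ, add(SSSZ, Z)), mul(SZ, mul(add(Z, SZ), add(SSSZ, Z)))))))
  →19  S(S(S(add(add(add(SSSZ, Z), mul(Z, add(SSSZ, Z))), mul(SZ, mul(add(Z, SZ), add(SSSZ, Z)))))))
  →20  S(S(S(add(add(S(add(SSZ, Z)), mul(Z, add(SSSZ, Z))), mul(SZ, mul(add(Z, SZ), add(SSSZ, Z)))))))
  →21  S(S(S(add(S(add(add(SSZ, Z), mul(Z, add(SSSZ, Z)))), mul(SZ, mul(add(Z, SZ), add(SSSZ, Z)))))))
  →22  S(S(S(S(add(add(add(SSZ, Z), mul(Z, add(SSSZ, Z))), mul(SZ, mul(add(Z, SZ), add(SSSZ, Z))))))))
  →23  S(S(S(S(add(add(S(add(SZ, Z)), mul(Z, add(SSSZ, Z))), mul(SZ, mul(add(Z, SZ), add(SSSZ, Z))))))))
  →24  S(S(S(S(add(S(add(add(SZ, Z), mul(Z, add(SSSZ, Z)))), mul(SZ, mul(add(Z, SZ), add(SSSZ, Z))))))))
  →25  S(S(S(S(S(add(add(add(SZ, Z), mul(Z, add(SSSZ, Z))), mul(SZ, mul(add(Z, SZ), add(SSSZ, Z)))))))))
  →26  S(S(S(S(S(add(add(S(add(Z, Z)), mul(Z, add(SSSZ, Z))), mul(SZ, mul(add(Z, SZ), add(SSSZ, Z)))))))))
  →27  S(S(S(S(S(add(S(add(add(Z, Z), mul(Z, add(SSSZ, Z)))), mul(SZ, mul(add(Z, SZ), add(SSSZ, Z)))))))))
  →28  S(S(S(S(S(S(add(add(add(Z, Z), mul(Z, add(SSSZ, Z))), mul(SZ, mul(add(Z, SZ), add(SSSZ, Z))))))))))
  →29  S(S(S(S(S(S(add(add(Z, mul(Z, add(SSSZ, Z))), mul(SZ, mul(add(Z, SZ), add(SSSZ, Z))))))))))
  →30  S(S(S(S(S(S(add(mul(Z, add(SSSZ, Z)), mul(SZ, mul(add(Z, SZ), add(SSSZ, Z))))))))))
  →31  S(S(S(S(S(S(add(Z, mul(SZ, mul(add(Z, SZ), add(SSSZ, Z))))))))))
  →32  S(S(S(S(S(S(mul(SZ, mul(add(Z, SZ), add(SSSZ, Z)))))))))
  →33  S(S(S(S(S(S(add(mul(add(Z, SZ), add(SSSZ, Z)), mul(Z, mul(add(Z, SZ), add(SSSZ, Z))))))))))
  →34  S(S(S(S(S(S(add(mul(SZ, add(SSSZ, Z)), mul(Z, mul(add(Z, SZ), add(SSSZ, Z))))))))))
  →35  S(S(S(S(S(S(add(add(add(SSSZ, Z), mul(Z, add(SSSZ, Z))), mul(Z, mul(add(Z, SZ), add(SSSZ, Z))))))))))
  →36  S(S(S(S(S(S(add(add(S(add(SSZ, Z)), mul(Z, add(SSSZ, Z))), mul(Z, mul(add(Z, SZ), add(SSSZ, Z))))))))))
  →37  S(S(S(S(S(S(add(S(add(add(SSZ, Z), mul(Z, add(SSSZ, Z)))), mul(Z, mul(add(Z, SZ), add(SSSZ, Z))))))))))
  →38  S(S(S(S(S(S(S(add(add(add(SSZ, Z), mul(Z, add(SSSZ, Z))), mul(Z, mul(add(Z, SZ), add(SSSZ, Z)))))))))))
  →39  S(S(S(S(S(S(S(add(add(S(add(SZ, Z)), mul(Z, add(SSSZ, Z))), mul(Z, mul(add(Z, SZ), add(SSSZ, Z)))))))))))
  →40  S(S(S(S(S(S(S(add(S(add(add(SZ, Z), mul(Z, add(SSSZ, Z)))), mul(Z, mul(add(Z, SZ), add(SSSZ, Z)))))))))))
  →41  S(S(S(S(S(S(S(S(add(add(add(SZ, Z), mul(Z, add(SSSZ, Z))), mul(Z, mul(add(Z, SZ), add(SSSZ, Z))))))))))))
  →42  S(S(S(S(S(S(S(S(add(add(S(add(Z, Z)), mul(Z, add(SSSZ, Z))), mul(Z, mul(add(Z, SZ), add(SSSZ, Z))))))))))))
  →43  S(S(S(S(S(S(S(S(add(S(add(add(Z, Z), mul(Z, add(SSSZ, Z)))), mul(Z, mul(add(Z, SZ), add(SSSZ, Z))))))))))))
  →44  S(S(S(S(S(S(S(S(S(add(add(add(Z, Z), mul(Z, add(SSSZ, Z))), mul(Z, mul(add(Z, SZ), add(SSSZ, Z)))))))))))))
  →45  S(S(S(S(S(S(S(S(S(add(add(Z, mul(Z, add(SSSZ, Z))), mul(Z, mul(add(Z, SZ), add(SSSZ, Z)))))))))))))
  →46  S(S(S(S(S(S(S(S(S(add(mul(Z, add(SSSZ, Z)), mul(Z, mul(add(Z, SZ), add(SSSZ, Z)))))))))))))
  →47  S(S(S(S(S(S(S(S(S(add(Z, mul(Z, mul(add(Z, SZ), add(SSSZ, Z)))))))))))))
  →48  S(S(S(S(S(S(S(S(S(mul(Z, mul(add(Z, SZ), add(SSSZ, Z))))))))))))
  →49  S^9(Z)

Term B:
  start: mul(add(SSZ, add(SZ, Z)), SSSZ)
  →1  mul(S(add(SZ, add(SZ, Z))), SSSZ)
  →2  add(SSSZ, mul(add(SZ, add(SZ, Z)), SSSZ))
  →3  S(add(SSZ, mul(add(SZ, add(SZ, Z)), SSSZ)))
  →4  S(S(add(SZ, mul(add(SZ, add(SZ, Z)), SSSZ))))
  →5  S(S(S(add(Z, mul(add(SZ, add(SZ, Z)), SSSZ)))))
  →6  S(S(S(mul(add(SZ, add(SZ, Z)), SSSZ))))
  →7  S(S(S(mul(S(add(Z, add(SZ, Z))), SSSZ))))
  →8  S(S(S(add(SSSZ, mul(add(Z, add(SZ, Z)), SSSZ)))))
  →9  S(S(S(S(add(SSZ, mul(add(Z, add(SZ, Z)), SSSZ))))))
  →10  S(S(S(S(S(add(SZ, mul(add(Z, add(SZ, Z)), SSSZ)))))))
  →11  S(S(S(S(S(S(add(Z, mul(add(Z, add(SZ, Z)), SSSZ))))))))
  →12  S(S(S(S(S(S(mul(add(Z, add(SZ, Z)), SSSZ)))))))
  →13  S(S(S(S(S(S(mul(add(SZ, Z), SSSZ)))))))
  →14  S(S(S(S(S(S(mul(S(add(Z, Z)), SSSZ)))))))
  →15  S(S(S(S(S(S(add(SSSZ, mul(add(Z, Z), SSSZ))))))))
  →16  S(S(S(S(S(S(S(add(SSZ, mul(add(Z, Z), SSSZ)))))))))
  →17  S(S(S(S(S(S(S(S(add(SZ, mul(add(Z, Z), SSSZ))))))))))
  →18  S(S(S(S(S(S(S(S(S(add(Z, mul(add(Z, Z), SSSZ)))))))))))
  →19  S(S(S(S(S(S(S(S(S(mul(add(Z, Z), SSSZ))))))))))
  →20  S(S(S(S(S(S(S(S(S(mul(Z, SSSZ))))))))))
  →21  S^9(Z)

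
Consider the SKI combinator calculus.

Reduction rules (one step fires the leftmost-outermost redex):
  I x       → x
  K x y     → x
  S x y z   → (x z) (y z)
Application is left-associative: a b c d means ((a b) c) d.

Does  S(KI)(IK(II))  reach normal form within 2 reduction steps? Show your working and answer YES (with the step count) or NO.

  start: S(KI)(IK(II))
  [1] S(KI)(K(II))
  [2] S(KI)(KI)

Answer: YES — reaches normal form S(KI)(KI) in 2 ≤ 2 steps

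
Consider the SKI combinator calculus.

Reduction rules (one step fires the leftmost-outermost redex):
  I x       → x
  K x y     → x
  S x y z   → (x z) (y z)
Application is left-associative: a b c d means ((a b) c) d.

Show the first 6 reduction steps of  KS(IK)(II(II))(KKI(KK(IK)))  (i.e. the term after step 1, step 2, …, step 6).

  start: KS(IK)(II(II))(KKI(KK(IK)))
  [1] S(II(II))(KKI(KK(IK)))
  [2] S(I(II))(KKI(KK(IK)))
  [3] S(II)(KKI(KK(IK)))
  [4] SI(KKI(KK(IK)))
  [5] SI(K(KK(IK)))
  [6] SI(KK)

Answer: after 6 steps: SI(KK)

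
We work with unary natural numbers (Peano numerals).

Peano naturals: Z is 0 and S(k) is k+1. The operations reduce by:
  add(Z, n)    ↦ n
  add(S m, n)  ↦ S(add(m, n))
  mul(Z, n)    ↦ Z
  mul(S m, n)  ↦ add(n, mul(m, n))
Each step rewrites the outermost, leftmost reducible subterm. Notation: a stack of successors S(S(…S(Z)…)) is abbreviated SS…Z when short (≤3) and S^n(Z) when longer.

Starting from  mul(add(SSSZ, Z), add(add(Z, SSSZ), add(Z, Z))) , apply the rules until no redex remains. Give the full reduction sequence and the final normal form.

  start: mul(add(SSSZ, Z), add(add(Z, SSSZ), add(Z, Z)))
  step 1: mul(S(add(SSZ, Z)), add(add(Z, SSSZ), add(Z, Z)))
  step 2: add(add(add(Z, SSSZ), add(Z, Z)), mul(add(SSZ, Z), add(add(Z, SSSZ), add(Z, Z))))
  step 3: add(add(SSSZ, add(Z, Z)), mul(add(SSZ, Z), add(add(Z, SSSZ), add(Z, Z))))
  step 4: add(S(add(SSZ, add(Z, Z))), mul(add(SSZ, Z), add(add(Z, SSSZ), add(Z, Z))))
  step 5: S(add(add(SSZ, add(Z, Z)), mul(add(SSZ, Z), add(add(Z, SSSZ), add(Z, Z)))))
  step 6: S(add(S(add(SZ, add(Z, Z))), mul(add(SSZ, Z), add(add(Z, SSSZ), add(Z, Z)))))
  step 7: S(S(add(add(SZ, add(Z, Z)), mul(add(SSZ, Z), add(add(Z, SSSZ), add(Z, Z))))))
  step 8: S(S(add(S(add(Z, add(Z, Z))), mul(add(SSZ, Z), add(add(Z, SSSZ), add(Z, Z))))))
  step 9: S(S(S(add(add(Z, add(Z, Z)), mul(add(SSZ, Z), add(add(Z, SSSZ), add(Z, Z)))))))
  step 10: S(S(S(add(add(Z, Z), mul(add(SSZ, Z), add(add(Z, SSSZ), add(Z, Z)))))))
  step 11: S(S(S(add(Z, mul(add(SSZ, Z), add(add(Z, SSSZ), add(Z, Z)))))))
  step 12: S(S(S(mul(add(SSZ, Z), add(add(Z, SSSZ), add(Z, Z))))))
  step 13: S(S(S(mul(S(add(SZ, Z)), add(add(Z, SSSZ), add(Z, Z))))))
  step 14: S(S(S(add(add(add(Z, SSSZ), add(Z, Z)), mul(add(SZ, Z), add(add(Z, SSSZ), add(Z, Z)))))))
  step 15: S(S(S(add(add(SSSZ, add(Z, Z)), mul(add(SZ, Z), add(add(Z, SSSZ), add(Z, Z)))))))
  step 16: S(S(S(add(S(add(SSZ, add(Z, Z))), mul(add(SZ, Z), add(add(Z, SSSZ), add(Z, Z)))))))
  step 17: S(S(S(S(add(add(SSZ, add(Z, Z)), mul(add(SZ, Z), add(add(Z, SSSZ), add(Z, Z))))))))
  step 18: S(S(S(S(add(S(add(SZ, add(Z, Z))), mul(add(SZ, Z), add(add(Z, SSSZ), add(Z, Z))))))))
  step 19: S(S(S(S(S(add(add(SZ, add(Z, Z)), mul(add(SZ, Z), add(add(Z, SSSZ), add(Z, Z)))))))))
  step 20: S(S(S(S(S(add(S(add(Z, add(Z, Z))), mul(add(SZ, Z), add(add(Z, SSSZ), add(Z, Z)))))))))
  step 21: S(S(S(S(S(S(add(add(Z, add(Z, Z)), mul(add(SZ, Z), add(add(Z, SSSZ), add(Z, Z))))))))))
  step 22: S(S(S(S(S(S(add(add(Z, Z), mul(add(SZ, Z), add(add(Z, SSSZ), add(Z, Z))))))))))
  step 23: S(S(S(S(S(S(add(Z, mul(add(SZ, Z), add(add(Z, SSSZ), add(Z, Z))))))))))
  step 24: S(S(S(S(S(S(mul(add(SZ, Z), add(add(Z, SSSZ), add(Z, Z)))))))))
  step 25: S(S(S(S(S(S(mul(S(add(Z, Z)), add(add(Z, SSSZ), add(Z, Z)))))))))
  step 26: S(S(S(S(S(S(add(add(add(Z, SSSZ), add(Z, Z)), mul(add(Z, Z), add(add(Z, SSSZ), add(Z, Z))))))))))
  step 27: S(S(S(S(S(S(add(add(SSSZ, add(Z, Z)), mul(add(Z, Z), add(add(Z, SSSZ), add(Z, Z))))))))))
  step 28: S(S(S(S(S(S(add(S(add(SSZ, add(Z, Z))), mul(add(Z, Z), add(add(Z, SSSZ), add(Z, Z))))))))))
  step 29: S(S(S(S(S(S(S(add(add(SSZ, add(Z, Z)), mul(add(Z, Z), add(add(Z, SSSZ), add(Z, Z)))))))))))
  step 30: S(S(S(S(S(S(S(add(S(add(SZ, add(Z, Z))), mul(add(Z, Z), add(add(Z, SSSZ), add(Z, Z)))))))))))
  step 31: S(S(S(S(S(S(S(S(add(add(SZ, add(Z, Z)), mul(add(Z, Z), add(add(Z, SSSZ), add(Z, Z))))))))))))
  step 32: S(S(S(S(S(S(S(S(add(S(add(Z, add(Z, Z))), mul(add(Z, Z), add(add(Z, SSSZ), add(Z, Z))))))))))))
  step 33: S(S(S(S(S(S(S(S(S(add(add(Z, add(Z, Z)), mul(add(Z, Z), add(add(Z, SSSZ), add(Z, Z)))))))))))))
  step 34: S(S(S(S(S(S(S(S(S(add(add(Z, Z), mul(add(Z, Z), add(add(Z, SSSZ), add(Z, Z)))))))))))))
  step 35: S(S(S(S(S(S(S(S(S(add(Z, mul(add(Z, Z), add(add(Z, SSSZ), add(Z, Z)))))))))))))
  step 36: S(S(S(S(S(S(S(S(S(mul(add(Z, Z), add(add(Z, SSSZ), add(Z, Z))))))))))))
  step 37: S(S(S(S(S(S(S(S(S(mul(Z, add(add(Z, SSSZ), add(Z, Z))))))))))))
  step 38: S^9(Z)

Answer: normal form = S^9(Z)  (in 38 steps)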